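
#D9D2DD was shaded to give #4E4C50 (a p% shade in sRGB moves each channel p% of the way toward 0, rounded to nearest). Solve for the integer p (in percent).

64%

#D9D2DD is rgb(217, 210, 221); #4E4C50 is rgb(78, 76, 80).
On the B channel (widest range): 80 ≈ 221 + (p/100)(0 − 221), so p ≈ 100×(80 − 221)/(0 − 221) = -14100/-221 = 63.80.
p = 64 reproduces all three channels after rounding.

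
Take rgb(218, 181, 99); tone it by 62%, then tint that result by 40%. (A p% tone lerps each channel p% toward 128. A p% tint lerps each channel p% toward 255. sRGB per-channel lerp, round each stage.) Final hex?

#C7BFAC

Per channel, c → c + 0.62(128 − c):
  R: 218 + 0.62×(128−218) = 218 − 55.8 = 162.2 → 162
  G: 181 − 32.86 = 148.14 → 148
  B: 99 + 0.62×(128−99) = 99 + 17.98 = 116.98 → 117
After the tone: rgb(162, 148, 117) = #A29475.
A 40% tint moves each channel 40% toward 255:
  R: 162 + 37.2 = 199.2 → 199
  G: 148 + 42.8 = 190.8 → 191
  B: 117 + 0.4×(255−117) = 117 + 55.2 = 172.2 → 172
rgb(199, 191, 172) = #C7BFAC.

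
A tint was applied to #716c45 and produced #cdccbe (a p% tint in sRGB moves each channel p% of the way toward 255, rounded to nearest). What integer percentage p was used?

65%

#716c45 is rgb(113, 108, 69); #cdccbe is rgb(205, 204, 190).
On the B channel (widest range): 190 ≈ 69 + (p/100)(255 − 69), so p ≈ 100×(190 − 69)/(255 − 69) = 12100/186 = 65.05.
p = 65 reproduces all three channels after rounding.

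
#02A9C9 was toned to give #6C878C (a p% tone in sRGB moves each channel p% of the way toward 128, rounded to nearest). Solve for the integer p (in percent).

84%

#02A9C9 is rgb(2, 169, 201); #6C878C is rgb(108, 135, 140).
On the R channel (widest range): 108 ≈ 2 + (p/100)(128 − 2), so p ≈ 100×(108 − 2)/(128 − 2) = 10600/126 = 84.13.
p = 84 reproduces all three channels after rounding.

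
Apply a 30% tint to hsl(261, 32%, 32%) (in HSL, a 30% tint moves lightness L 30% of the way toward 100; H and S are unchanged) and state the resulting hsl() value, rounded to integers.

hsl(261, 32%, 52%)

L moves 30% from 32 toward 100: 32 + 20.4 = 52.4 → 52.
H and S are unchanged.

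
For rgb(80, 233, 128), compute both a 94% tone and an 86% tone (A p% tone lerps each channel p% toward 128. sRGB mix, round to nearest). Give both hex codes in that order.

94% tone:
  R: 80 + 45.12 = 125.12 → 125
  G: 233 − 98.7 = 134.3 → 134
  B: 128 + 0 = 128 → 128
  → #7D8680
86% tone:
  R: 80 + 0.86×(128−80) = 80 + 41.28 = 121.28 → 121
  G: 233 − 90.3 = 142.7 → 143
  B: 128 + 0 = 128 → 128
  → #798F80

#7D8680, #798F80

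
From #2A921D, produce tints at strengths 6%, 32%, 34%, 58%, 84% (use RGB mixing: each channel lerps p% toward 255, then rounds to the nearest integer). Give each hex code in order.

#2A921D is rgb(42, 146, 29).
6%: (42 + 12.78 = 54.78→55, 146 + 6.54 = 152.54→153, 29 + 13.56 = 42.56→43) → #37992B
32%: (42 + 68.16 = 110.16→110, 146 + 34.88 = 180.88→181, 29 + 72.32 = 101.32→101) → #6EB565
34%: (42 + 72.42 = 114.42→114, 146 + 37.06 = 183.06→183, 29 + 76.84 = 105.84→106) → #72B76A
58%: (42 + 123.54 = 165.54→166, 146 + 63.22 = 209.22→209, 29 + 131.08 = 160.08→160) → #A6D1A0
84%: (42 + 178.92 = 220.92→221, 146 + 91.56 = 237.56→238, 29 + 189.84 = 218.84→219) → #DDEEDB

#37992B, #6EB565, #72B76A, #A6D1A0, #DDEEDB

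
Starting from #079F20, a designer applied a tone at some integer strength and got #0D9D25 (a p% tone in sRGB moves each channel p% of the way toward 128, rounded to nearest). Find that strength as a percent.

5%

#079F20 is rgb(7, 159, 32); #0D9D25 is rgb(13, 157, 37).
On the R channel (widest range): 13 ≈ 7 + (p/100)(128 − 7), so p ≈ 100×(13 − 7)/(128 − 7) = 600/121 = 4.96.
p = 5 reproduces all three channels after rounding.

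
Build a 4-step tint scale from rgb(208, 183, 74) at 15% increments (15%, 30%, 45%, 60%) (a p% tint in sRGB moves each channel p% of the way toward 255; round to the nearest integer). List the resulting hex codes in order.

15%: (208 + 7.05 = 215.05→215, 183 + 10.8 = 193.8→194, 74 + 27.15 = 101.15→101) → #D7C265
30%: (208 + 14.1 = 222.1→222, 183 + 21.6 = 204.6→205, 74 + 54.3 = 128.3→128) → #DECD80
45%: (208 + 21.15 = 229.15→229, 183 + 32.4 = 215.4→215, 74 + 81.45 = 155.45→155) → #E5D79B
60%: (208 + 28.2 = 236.2→236, 183 + 43.2 = 226.2→226, 74 + 108.6 = 182.6→183) → #ECE2B7

#D7C265, #DECD80, #E5D79B, #ECE2B7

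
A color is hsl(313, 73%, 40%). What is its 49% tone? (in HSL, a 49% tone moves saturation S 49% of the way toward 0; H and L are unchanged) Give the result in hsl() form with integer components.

S moves 49% from 73 toward 0: 73 − 35.77 = 37.23 → 37.
H and L are unchanged.

hsl(313, 37%, 40%)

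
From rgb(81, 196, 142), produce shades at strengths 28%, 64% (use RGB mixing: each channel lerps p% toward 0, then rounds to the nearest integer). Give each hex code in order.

28%: (81 − 22.68 = 58.32→58, 196 − 54.88 = 141.12→141, 142 − 39.76 = 102.24→102) → #3A8D66
64%: (81 − 51.84 = 29.16→29, 196 − 125.44 = 70.56→71, 142 − 90.88 = 51.12→51) → #1D4733

#3A8D66, #1D4733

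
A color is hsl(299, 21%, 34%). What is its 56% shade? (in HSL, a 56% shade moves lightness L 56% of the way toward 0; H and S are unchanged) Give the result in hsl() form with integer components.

L moves 56% from 34 toward 0: 34 − 19.04 = 14.96 → 15.
H and S are unchanged.

hsl(299, 21%, 15%)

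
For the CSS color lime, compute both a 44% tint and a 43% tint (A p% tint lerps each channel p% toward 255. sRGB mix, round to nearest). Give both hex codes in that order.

CSS lime is rgb(0, 255, 0).
44% tint:
  R: 0 + 112.2 = 112.2 → 112
  G: 255 + 0 = 255 → 255
  B: 0 + 112.2 = 112.2 → 112
  → #70FF70
43% tint:
  R: 0 + 0.43×(255−0) = 0 + 109.65 = 109.65 → 110
  G: 255 + 0.43×(255−255) = 255 + 0 = 255 → 255
  B: 0 + 0.43×(255−0) = 0 + 109.65 = 109.65 → 110
  → #6EFF6E

#70FF70, #6EFF6E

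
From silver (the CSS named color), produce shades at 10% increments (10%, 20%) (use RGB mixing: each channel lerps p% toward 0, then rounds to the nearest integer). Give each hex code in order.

#ADADAD, #9A9A9A

CSS silver is rgb(192, 192, 192).
10%: (192 − 19.2 = 172.8→173, 192 − 19.2 = 172.8→173, 192 − 19.2 = 172.8→173) → #ADADAD
20%: (192 − 38.4 = 153.6→154, 192 − 38.4 = 153.6→154, 192 − 38.4 = 153.6→154) → #9A9A9A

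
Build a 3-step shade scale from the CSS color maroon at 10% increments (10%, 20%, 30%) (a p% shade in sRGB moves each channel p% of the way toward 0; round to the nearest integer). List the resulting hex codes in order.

#730000, #660000, #5a0000

CSS maroon is rgb(128, 0, 0).
10%: (128 − 12.8 = 115.2→115, 0→0, 0→0) → #730000
20%: (128 − 25.6 = 102.4→102, 0→0, 0→0) → #660000
30%: (128 − 38.4 = 89.6→90, 0→0, 0→0) → #5a0000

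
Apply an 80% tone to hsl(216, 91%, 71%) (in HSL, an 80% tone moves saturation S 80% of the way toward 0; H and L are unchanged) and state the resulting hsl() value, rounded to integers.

hsl(216, 18%, 71%)

S moves 80% from 91 toward 0: 91 − 72.8 = 18.2 → 18.
H and L are unchanged.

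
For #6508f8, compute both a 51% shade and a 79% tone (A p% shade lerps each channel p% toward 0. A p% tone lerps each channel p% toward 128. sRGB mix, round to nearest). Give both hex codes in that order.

#31047a, #7a6799

#6508f8 is rgb(101, 8, 248).
51% shade:
  R: 101 + 0.51×(0−101) = 101 − 51.51 = 49.49 → 49
  G: 8 − 4.08 = 3.92 → 4
  B: 248 + 0.51×(0−248) = 248 − 126.48 = 121.52 → 122
  → #31047a
79% tone:
  R: 101 + 0.79×(128−101) = 101 + 21.33 = 122.33 → 122
  G: 8 + 94.8 = 102.8 → 103
  B: 248 + 0.79×(128−248) = 248 − 94.8 = 153.2 → 153
  → #7a6799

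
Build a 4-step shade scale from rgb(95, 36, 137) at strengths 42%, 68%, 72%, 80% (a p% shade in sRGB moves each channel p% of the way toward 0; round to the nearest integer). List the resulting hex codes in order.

42%: (95 − 39.9 = 55.1→55, 36 − 15.12 = 20.88→21, 137 − 57.54 = 79.46→79) → #37154F
68%: (95 − 64.6 = 30.4→30, 36 − 24.48 = 11.52→12, 137 − 93.16 = 43.84→44) → #1E0C2C
72%: (95 − 68.4 = 26.6→27, 36 − 25.92 = 10.08→10, 137 − 98.64 = 38.36→38) → #1B0A26
80%: (95 − 76 = 19→19, 36 − 28.8 = 7.2→7, 137 − 109.6 = 27.4→27) → #13071B

#37154F, #1E0C2C, #1B0A26, #13071B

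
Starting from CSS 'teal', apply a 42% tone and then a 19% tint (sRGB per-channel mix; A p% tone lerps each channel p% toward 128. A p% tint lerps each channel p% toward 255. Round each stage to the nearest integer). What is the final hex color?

#5C9898

CSS teal is rgb(0, 128, 128).
Per channel, c → c + 0.42(128 − c):
  R: 0 + 0.42×(128−0) = 0 + 53.76 = 53.76 → 54
  G: 128 + 0.42×(128−128) = 128 + 0 = 128 → 128
  B: 128 + 0 = 128 → 128
After the tone: rgb(54, 128, 128) = #368080.
Lerp each channel 19% toward 255:
  R: 54 + 0.19×(255−54) = 54 + 38.19 = 92.19 → 92
  G: 128 + 0.19×(255−128) = 128 + 24.13 = 152.13 → 152
  B: 128 + 0.19×(255−128) = 128 + 24.13 = 152.13 → 152
rgb(92, 152, 152) = #5C9898.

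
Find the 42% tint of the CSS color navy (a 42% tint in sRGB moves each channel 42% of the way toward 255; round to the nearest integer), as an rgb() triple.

CSS navy is rgb(0, 0, 128).
Per channel, c → c + 0.42(255 − c):
  R: 0 + 107.1 = 107.1 → 107
  G: 0 + 107.1 = 107.1 → 107
  B: 128 + 0.42×(255−128) = 128 + 53.34 = 181.34 → 181

rgb(107, 107, 181)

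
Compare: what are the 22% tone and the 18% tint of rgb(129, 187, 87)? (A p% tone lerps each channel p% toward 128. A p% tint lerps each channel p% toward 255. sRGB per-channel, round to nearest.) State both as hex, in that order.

#81AE60, #98C775

22% tone:
  R: 129 − 0.22 = 128.78 → 129
  G: 187 − 12.98 = 174.02 → 174
  B: 87 + 0.22×(128−87) = 87 + 9.02 = 96.02 → 96
  → #81AE60
18% tint:
  R: 129 + 22.68 = 151.68 → 152
  G: 187 + 0.18×(255−187) = 187 + 12.24 = 199.24 → 199
  B: 87 + 0.18×(255−87) = 87 + 30.24 = 117.24 → 117
  → #98C775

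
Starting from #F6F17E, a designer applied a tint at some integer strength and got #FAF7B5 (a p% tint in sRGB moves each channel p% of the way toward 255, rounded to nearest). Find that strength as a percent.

43%

#F6F17E is rgb(246, 241, 126); #FAF7B5 is rgb(250, 247, 181).
On the B channel (widest range): 181 ≈ 126 + (p/100)(255 − 126), so p ≈ 100×(181 − 126)/(255 − 126) = 5500/129 = 42.64.
p = 43 reproduces all three channels after rounding.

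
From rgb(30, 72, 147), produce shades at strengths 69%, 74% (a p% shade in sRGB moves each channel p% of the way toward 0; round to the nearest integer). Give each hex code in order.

69%: (30 − 20.7 = 9.3→9, 72 − 49.68 = 22.32→22, 147 − 101.43 = 45.57→46) → #09162e
74%: (30 − 22.2 = 7.8→8, 72 − 53.28 = 18.72→19, 147 − 108.78 = 38.22→38) → #081326

#09162e, #081326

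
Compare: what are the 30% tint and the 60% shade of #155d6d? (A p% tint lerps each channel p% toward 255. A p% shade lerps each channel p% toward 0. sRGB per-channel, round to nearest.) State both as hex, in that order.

#155d6d is rgb(21, 93, 109).
30% tint:
  R: 21 + 0.3×(255−21) = 21 + 70.2 = 91.2 → 91
  G: 93 + 48.6 = 141.6 → 142
  B: 109 + 0.3×(255−109) = 109 + 43.8 = 152.8 → 153
  → #5b8e99
60% shade:
  R: 21 + 0.6×(0−21) = 21 − 12.6 = 8.4 → 8
  G: 93 − 55.8 = 37.2 → 37
  B: 109 + 0.6×(0−109) = 109 − 65.4 = 43.6 → 44
  → #08252c

#5b8e99, #08252c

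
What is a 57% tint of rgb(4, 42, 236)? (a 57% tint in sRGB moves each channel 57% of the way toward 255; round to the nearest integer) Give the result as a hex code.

A 57% tint moves each channel 57% toward 255:
  R: 4 + 143.07 = 147.07 → 147
  G: 42 + 0.57×(255−42) = 42 + 121.41 = 163.41 → 163
  B: 236 + 0.57×(255−236) = 236 + 10.83 = 246.83 → 247
rgb(147, 163, 247) = #93A3F7.

#93A3F7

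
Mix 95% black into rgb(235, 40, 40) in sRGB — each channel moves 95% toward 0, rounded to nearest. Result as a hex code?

Per channel, c → c + 0.95(0 − c):
  R: 235 + 0.95×(0−235) = 235 − 223.25 = 11.75 → 12
  G: 40 − 38 = 2 → 2
  B: 40 + 0.95×(0−40) = 40 − 38 = 2 → 2
rgb(12, 2, 2) = #0c0202.

#0c0202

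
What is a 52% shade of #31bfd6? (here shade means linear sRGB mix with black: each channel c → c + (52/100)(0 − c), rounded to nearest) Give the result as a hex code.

#31bfd6 is rgb(49, 191, 214).
Per channel, c → c + 0.52(0 − c):
  R: 49 + 0.52×(0−49) = 49 − 25.48 = 23.52 → 24
  G: 191 + 0.52×(0−191) = 191 − 99.32 = 91.68 → 92
  B: 214 + 0.52×(0−214) = 214 − 111.28 = 102.72 → 103
rgb(24, 92, 103) = #185c67.

#185c67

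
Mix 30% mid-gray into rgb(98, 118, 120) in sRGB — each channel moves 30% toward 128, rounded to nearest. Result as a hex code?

#6b797a

Per channel, c → c + 0.3(128 − c):
  R: 98 + 9 = 107 → 107
  G: 118 + 3 = 121 → 121
  B: 120 + 0.3×(128−120) = 120 + 2.4 = 122.4 → 122
rgb(107, 121, 122) = #6b797a.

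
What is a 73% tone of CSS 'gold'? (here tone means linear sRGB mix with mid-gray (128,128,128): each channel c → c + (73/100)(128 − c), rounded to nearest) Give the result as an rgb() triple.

CSS gold is rgb(255, 215, 0).
Per channel, c → c + 0.73(128 − c):
  R: 255 − 92.71 = 162.29 → 162
  G: 215 + 0.73×(128−215) = 215 − 63.51 = 151.49 → 151
  B: 0 + 0.73×(128−0) = 0 + 93.44 = 93.44 → 93

rgb(162, 151, 93)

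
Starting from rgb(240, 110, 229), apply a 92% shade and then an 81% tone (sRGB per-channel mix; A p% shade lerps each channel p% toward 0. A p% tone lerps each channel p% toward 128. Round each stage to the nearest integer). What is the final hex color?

#6B696B

Per channel, c → c + 0.92(0 − c):
  R: 240 + 0.92×(0−240) = 240 − 220.8 = 19.2 → 19
  G: 110 + 0.92×(0−110) = 110 − 101.2 = 8.8 → 9
  B: 229 + 0.92×(0−229) = 229 − 210.68 = 18.32 → 18
After the shade: rgb(19, 9, 18) = #130912.
Lerp each channel 81% toward 128:
  R: 19 + 88.29 = 107.29 → 107
  G: 9 + 96.39 = 105.39 → 105
  B: 18 + 89.1 = 107.1 → 107
rgb(107, 105, 107) = #6B696B.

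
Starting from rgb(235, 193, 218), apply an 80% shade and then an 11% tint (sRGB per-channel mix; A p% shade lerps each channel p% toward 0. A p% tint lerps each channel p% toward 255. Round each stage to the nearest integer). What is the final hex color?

Lerp each channel 80% toward 0:
  R: 235 − 188 = 47 → 47
  G: 193 + 0.8×(0−193) = 193 − 154.4 = 38.6 → 39
  B: 218 + 0.8×(0−218) = 218 − 174.4 = 43.6 → 44
After the shade: rgb(47, 39, 44) = #2F272C.
Per channel, c → c + 0.11(255 − c):
  R: 47 + 22.88 = 69.88 → 70
  G: 39 + 0.11×(255−39) = 39 + 23.76 = 62.76 → 63
  B: 44 + 23.21 = 67.21 → 67
rgb(70, 63, 67) = #463F43.

#463F43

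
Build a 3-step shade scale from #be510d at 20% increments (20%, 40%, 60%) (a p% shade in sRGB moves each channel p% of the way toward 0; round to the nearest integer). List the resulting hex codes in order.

#be510d is rgb(190, 81, 13).
20%: (190 − 38 = 152→152, 81 − 16.2 = 64.8→65, 13 − 2.6 = 10.4→10) → #98410a
40%: (190 − 76 = 114→114, 81 − 32.4 = 48.6→49, 13 − 5.2 = 7.8→8) → #723108
60%: (190 − 114 = 76→76, 81 − 48.6 = 32.4→32, 13 − 7.8 = 5.2→5) → #4c2005

#98410a, #723108, #4c2005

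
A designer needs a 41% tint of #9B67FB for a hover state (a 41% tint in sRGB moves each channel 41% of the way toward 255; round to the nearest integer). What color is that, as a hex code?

#9B67FB is rgb(155, 103, 251).
Lerp each channel 41% toward 255:
  R: 155 + 41 = 196 → 196
  G: 103 + 62.32 = 165.32 → 165
  B: 251 + 0.41×(255−251) = 251 + 1.64 = 252.64 → 253
rgb(196, 165, 253) = #C4A5FD.

#C4A5FD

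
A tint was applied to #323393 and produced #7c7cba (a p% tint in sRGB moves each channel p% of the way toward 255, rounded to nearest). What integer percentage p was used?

36%

#323393 is rgb(50, 51, 147); #7c7cba is rgb(124, 124, 186).
On the R channel (widest range): 124 ≈ 50 + (p/100)(255 − 50), so p ≈ 100×(124 − 50)/(255 − 50) = 7400/205 = 36.10.
p = 36 reproduces all three channels after rounding.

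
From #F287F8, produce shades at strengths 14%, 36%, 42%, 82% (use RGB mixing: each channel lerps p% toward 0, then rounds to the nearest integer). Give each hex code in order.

#F287F8 is rgb(242, 135, 248).
14%: (242 − 33.88 = 208.12→208, 135 − 18.9 = 116.1→116, 248 − 34.72 = 213.28→213) → #D074D5
36%: (242 − 87.12 = 154.88→155, 135 − 48.6 = 86.4→86, 248 − 89.28 = 158.72→159) → #9B569F
42%: (242 − 101.64 = 140.36→140, 135 − 56.7 = 78.3→78, 248 − 104.16 = 143.84→144) → #8C4E90
82%: (242 − 198.44 = 43.56→44, 135 − 110.7 = 24.3→24, 248 − 203.36 = 44.64→45) → #2C182D

#D074D5, #9B569F, #8C4E90, #2C182D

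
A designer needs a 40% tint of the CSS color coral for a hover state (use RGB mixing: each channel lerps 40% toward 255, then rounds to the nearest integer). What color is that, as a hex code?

CSS coral is rgb(255, 127, 80).
A 40% tint moves each channel 40% toward 255:
  R: 255 + 0 = 255 → 255
  G: 127 + 0.4×(255−127) = 127 + 51.2 = 178.2 → 178
  B: 80 + 70 = 150 → 150
rgb(255, 178, 150) = #ffb296.

#ffb296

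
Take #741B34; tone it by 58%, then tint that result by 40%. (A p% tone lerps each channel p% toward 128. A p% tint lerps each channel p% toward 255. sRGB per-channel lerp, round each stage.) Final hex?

#B09AA0

#741B34 is rgb(116, 27, 52).
Lerp each channel 58% toward 128:
  R: 116 + 0.58×(128−116) = 116 + 6.96 = 122.96 → 123
  G: 27 + 58.58 = 85.58 → 86
  B: 52 + 0.58×(128−52) = 52 + 44.08 = 96.08 → 96
After the tone: rgb(123, 86, 96) = #7B5660.
Lerp each channel 40% toward 255:
  R: 123 + 0.4×(255−123) = 123 + 52.8 = 175.8 → 176
  G: 86 + 0.4×(255−86) = 86 + 67.6 = 153.6 → 154
  B: 96 + 0.4×(255−96) = 96 + 63.6 = 159.6 → 160
rgb(176, 154, 160) = #B09AA0.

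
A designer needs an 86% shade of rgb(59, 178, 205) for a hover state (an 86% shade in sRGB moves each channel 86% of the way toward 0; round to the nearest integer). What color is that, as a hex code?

#08191D

An 86% shade moves each channel 86% toward 0:
  R: 59 + 0.86×(0−59) = 59 − 50.74 = 8.26 → 8
  G: 178 + 0.86×(0−178) = 178 − 153.08 = 24.92 → 25
  B: 205 − 176.3 = 28.7 → 29
rgb(8, 25, 29) = #08191D.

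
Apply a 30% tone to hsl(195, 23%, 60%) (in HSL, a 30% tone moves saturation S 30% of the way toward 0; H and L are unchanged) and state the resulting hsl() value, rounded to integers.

S moves 30% from 23 toward 0: 23 − 6.9 = 16.1 → 16.
H and L are unchanged.

hsl(195, 16%, 60%)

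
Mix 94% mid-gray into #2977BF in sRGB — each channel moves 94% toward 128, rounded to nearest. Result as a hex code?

#7B7F84

#2977BF is rgb(41, 119, 191).
Per channel, c → c + 0.94(128 − c):
  R: 41 + 0.94×(128−41) = 41 + 81.78 = 122.78 → 123
  G: 119 + 0.94×(128−119) = 119 + 8.46 = 127.46 → 127
  B: 191 − 59.22 = 131.78 → 132
rgb(123, 127, 132) = #7B7F84.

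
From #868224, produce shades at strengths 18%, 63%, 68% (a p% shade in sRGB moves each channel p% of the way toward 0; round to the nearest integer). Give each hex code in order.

#6E6B1E, #32300D, #2B2A0C

#868224 is rgb(134, 130, 36).
18%: (134 − 24.12 = 109.88→110, 130 − 23.4 = 106.6→107, 36 − 6.48 = 29.52→30) → #6E6B1E
63%: (134 − 84.42 = 49.58→50, 130 − 81.9 = 48.1→48, 36 − 22.68 = 13.32→13) → #32300D
68%: (134 − 91.12 = 42.88→43, 130 − 88.4 = 41.6→42, 36 − 24.48 = 11.52→12) → #2B2A0C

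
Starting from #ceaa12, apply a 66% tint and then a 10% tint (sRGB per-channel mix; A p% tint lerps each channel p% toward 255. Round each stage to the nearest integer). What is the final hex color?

#ceaa12 is rgb(206, 170, 18).
Per channel, c → c + 0.66(255 − c):
  R: 206 + 0.66×(255−206) = 206 + 32.34 = 238.34 → 238
  G: 170 + 0.66×(255−170) = 170 + 56.1 = 226.1 → 226
  B: 18 + 156.42 = 174.42 → 174
After the tint: rgb(238, 226, 174) = #eee2ae.
Per channel, c → c + 0.1(255 − c):
  R: 238 + 1.7 = 239.7 → 240
  G: 226 + 0.1×(255−226) = 226 + 2.9 = 228.9 → 229
  B: 174 + 0.1×(255−174) = 174 + 8.1 = 182.1 → 182
rgb(240, 229, 182) = #f0e5b6.

#f0e5b6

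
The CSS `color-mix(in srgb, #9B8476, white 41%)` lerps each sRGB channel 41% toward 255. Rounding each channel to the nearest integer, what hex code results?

#C4B6AE

#9B8476 is rgb(155, 132, 118).
A 41% tint moves each channel 41% toward 255:
  R: 155 + 0.41×(255−155) = 155 + 41 = 196 → 196
  G: 132 + 0.41×(255−132) = 132 + 50.43 = 182.43 → 182
  B: 118 + 0.41×(255−118) = 118 + 56.17 = 174.17 → 174
rgb(196, 182, 174) = #C4B6AE.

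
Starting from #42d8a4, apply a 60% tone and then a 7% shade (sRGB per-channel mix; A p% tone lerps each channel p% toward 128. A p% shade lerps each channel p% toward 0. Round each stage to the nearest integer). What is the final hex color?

#42d8a4 is rgb(66, 216, 164).
A 60% tone moves each channel 60% toward 128:
  R: 66 + 37.2 = 103.2 → 103
  G: 216 + 0.6×(128−216) = 216 − 52.8 = 163.2 → 163
  B: 164 + 0.6×(128−164) = 164 − 21.6 = 142.4 → 142
After the tone: rgb(103, 163, 142) = #67a38e.
Lerp each channel 7% toward 0:
  R: 103 − 7.21 = 95.79 → 96
  G: 163 − 11.41 = 151.59 → 152
  B: 142 − 9.94 = 132.06 → 132
rgb(96, 152, 132) = #609884.

#609884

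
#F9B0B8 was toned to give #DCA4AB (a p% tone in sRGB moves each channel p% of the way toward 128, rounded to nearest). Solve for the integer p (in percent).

24%

#F9B0B8 is rgb(249, 176, 184); #DCA4AB is rgb(220, 164, 171).
On the R channel (widest range): 220 ≈ 249 + (p/100)(128 − 249), so p ≈ 100×(220 − 249)/(128 − 249) = -2900/-121 = 23.97.
p = 24 reproduces all three channels after rounding.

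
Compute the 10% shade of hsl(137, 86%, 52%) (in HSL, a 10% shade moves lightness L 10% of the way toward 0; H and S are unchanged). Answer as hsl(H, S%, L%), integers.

hsl(137, 86%, 47%)

L moves 10% from 52 toward 0: 52 − 5.2 = 46.8 → 47.
H and S are unchanged.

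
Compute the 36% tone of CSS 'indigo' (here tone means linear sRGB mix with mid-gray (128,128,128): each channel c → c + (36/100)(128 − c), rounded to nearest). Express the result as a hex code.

#5E2E81

CSS indigo is rgb(75, 0, 130).
Lerp each channel 36% toward 128:
  R: 75 + 0.36×(128−75) = 75 + 19.08 = 94.08 → 94
  G: 0 + 0.36×(128−0) = 0 + 46.08 = 46.08 → 46
  B: 130 + 0.36×(128−130) = 130 − 0.72 = 129.28 → 129
rgb(94, 46, 129) = #5E2E81.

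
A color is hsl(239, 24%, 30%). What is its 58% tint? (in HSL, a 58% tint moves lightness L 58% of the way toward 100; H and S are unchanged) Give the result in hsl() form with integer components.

hsl(239, 24%, 71%)

L moves 58% from 30 toward 100: 30 + 40.6 = 70.6 → 71.
H and S are unchanged.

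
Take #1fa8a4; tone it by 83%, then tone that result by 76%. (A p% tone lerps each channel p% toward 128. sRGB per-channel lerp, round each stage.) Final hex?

#1fa8a4 is rgb(31, 168, 164).
An 83% tone moves each channel 83% toward 128:
  R: 31 + 0.83×(128−31) = 31 + 80.51 = 111.51 → 112
  G: 168 + 0.83×(128−168) = 168 − 33.2 = 134.8 → 135
  B: 164 + 0.83×(128−164) = 164 − 29.88 = 134.12 → 134
After the tone: rgb(112, 135, 134) = #708786.
Lerp each channel 76% toward 128:
  R: 112 + 0.76×(128−112) = 112 + 12.16 = 124.16 → 124
  G: 135 + 0.76×(128−135) = 135 − 5.32 = 129.68 → 130
  B: 134 + 0.76×(128−134) = 134 − 4.56 = 129.44 → 129
rgb(124, 130, 129) = #7c8281.

#7c8281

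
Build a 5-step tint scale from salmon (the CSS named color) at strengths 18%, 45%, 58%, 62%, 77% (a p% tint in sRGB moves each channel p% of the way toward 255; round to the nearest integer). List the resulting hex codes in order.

#FB978B, #FCB9B1, #FDCAC4, #FDCFC9, #FEE2DF

CSS salmon is rgb(250, 128, 114).
18%: (250 + 0.9 = 250.9→251, 128 + 22.86 = 150.86→151, 114 + 25.38 = 139.38→139) → #FB978B
45%: (250 + 2.25 = 252.25→252, 128 + 57.15 = 185.15→185, 114 + 63.45 = 177.45→177) → #FCB9B1
58%: (250 + 2.9 = 252.9→253, 128 + 73.66 = 201.66→202, 114 + 81.78 = 195.78→196) → #FDCAC4
62%: (250 + 3.1 = 253.1→253, 128 + 78.74 = 206.74→207, 114 + 87.42 = 201.42→201) → #FDCFC9
77%: (250 + 3.85 = 253.85→254, 128 + 97.79 = 225.79→226, 114 + 108.57 = 222.57→223) → #FEE2DF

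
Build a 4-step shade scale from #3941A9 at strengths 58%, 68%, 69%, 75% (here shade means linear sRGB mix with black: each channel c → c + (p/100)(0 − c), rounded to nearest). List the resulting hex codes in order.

#3941A9 is rgb(57, 65, 169).
58%: (57 − 33.06 = 23.94→24, 65 − 37.7 = 27.3→27, 169 − 98.02 = 70.98→71) → #181B47
68%: (57 − 38.76 = 18.24→18, 65 − 44.2 = 20.8→21, 169 − 114.92 = 54.08→54) → #121536
69%: (57 − 39.33 = 17.67→18, 65 − 44.85 = 20.15→20, 169 − 116.61 = 52.39→52) → #121434
75%: (57 − 42.75 = 14.25→14, 65 − 48.75 = 16.25→16, 169 − 126.75 = 42.25→42) → #0E102A

#181B47, #121536, #121434, #0E102A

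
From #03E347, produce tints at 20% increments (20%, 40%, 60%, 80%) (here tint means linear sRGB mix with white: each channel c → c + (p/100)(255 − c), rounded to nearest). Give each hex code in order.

#35E96C, #68EE91, #9AF4B5, #CDF9DA

#03E347 is rgb(3, 227, 71).
20%: (3 + 50.4 = 53.4→53, 227 + 5.6 = 232.6→233, 71 + 36.8 = 107.8→108) → #35E96C
40%: (3 + 100.8 = 103.8→104, 227 + 11.2 = 238.2→238, 71 + 73.6 = 144.6→145) → #68EE91
60%: (3 + 151.2 = 154.2→154, 227 + 16.8 = 243.8→244, 71 + 110.4 = 181.4→181) → #9AF4B5
80%: (3 + 201.6 = 204.6→205, 227 + 22.4 = 249.4→249, 71 + 147.2 = 218.2→218) → #CDF9DA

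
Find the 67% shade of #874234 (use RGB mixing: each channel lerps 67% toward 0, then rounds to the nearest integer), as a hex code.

#874234 is rgb(135, 66, 52).
A 67% shade moves each channel 67% toward 0:
  R: 135 + 0.67×(0−135) = 135 − 90.45 = 44.55 → 45
  G: 66 + 0.67×(0−66) = 66 − 44.22 = 21.78 → 22
  B: 52 − 34.84 = 17.16 → 17
rgb(45, 22, 17) = #2d1611.

#2d1611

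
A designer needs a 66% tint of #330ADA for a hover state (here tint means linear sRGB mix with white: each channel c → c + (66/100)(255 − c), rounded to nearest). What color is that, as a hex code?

#BAACF2

#330ADA is rgb(51, 10, 218).
Lerp each channel 66% toward 255:
  R: 51 + 0.66×(255−51) = 51 + 134.64 = 185.64 → 186
  G: 10 + 161.7 = 171.7 → 172
  B: 218 + 0.66×(255−218) = 218 + 24.42 = 242.42 → 242
rgb(186, 172, 242) = #BAACF2.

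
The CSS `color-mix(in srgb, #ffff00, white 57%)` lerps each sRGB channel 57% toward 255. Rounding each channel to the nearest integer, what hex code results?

#ffff91

#ffff00 is rgb(255, 255, 0).
Lerp each channel 57% toward 255:
  R: 255 + 0.57×(255−255) = 255 + 0 = 255 → 255
  G: 255 + 0 = 255 → 255
  B: 0 + 145.35 = 145.35 → 145
rgb(255, 255, 145) = #ffff91.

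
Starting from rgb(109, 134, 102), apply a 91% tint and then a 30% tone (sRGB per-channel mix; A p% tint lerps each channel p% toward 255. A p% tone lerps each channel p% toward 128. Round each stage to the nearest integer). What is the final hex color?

#d0d1cf

A 91% tint moves each channel 91% toward 255:
  R: 109 + 132.86 = 241.86 → 242
  G: 134 + 0.91×(255−134) = 134 + 110.11 = 244.11 → 244
  B: 102 + 0.91×(255−102) = 102 + 139.23 = 241.23 → 241
After the tint: rgb(242, 244, 241) = #f2f4f1.
Per channel, c → c + 0.3(128 − c):
  R: 242 + 0.3×(128−242) = 242 − 34.2 = 207.8 → 208
  G: 244 − 34.8 = 209.2 → 209
  B: 241 + 0.3×(128−241) = 241 − 33.9 = 207.1 → 207
rgb(208, 209, 207) = #d0d1cf.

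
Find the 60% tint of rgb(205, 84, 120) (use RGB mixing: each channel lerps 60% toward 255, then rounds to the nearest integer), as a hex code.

#EBBBC9

Lerp each channel 60% toward 255:
  R: 205 + 30 = 235 → 235
  G: 84 + 102.6 = 186.6 → 187
  B: 120 + 0.6×(255−120) = 120 + 81 = 201 → 201
rgb(235, 187, 201) = #EBBBC9.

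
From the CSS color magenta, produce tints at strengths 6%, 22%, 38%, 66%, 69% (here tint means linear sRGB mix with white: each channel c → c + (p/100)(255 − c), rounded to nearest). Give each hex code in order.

CSS magenta is rgb(255, 0, 255).
6%: (255→255, 0 + 15.3 = 15.3→15, 255→255) → #FF0FFF
22%: (255→255, 0 + 56.1 = 56.1→56, 255→255) → #FF38FF
38%: (255→255, 0 + 96.9 = 96.9→97, 255→255) → #FF61FF
66%: (255→255, 0 + 168.3 = 168.3→168, 255→255) → #FFA8FF
69%: (255→255, 0 + 175.95 = 175.95→176, 255→255) → #FFB0FF

#FF0FFF, #FF38FF, #FF61FF, #FFA8FF, #FFB0FF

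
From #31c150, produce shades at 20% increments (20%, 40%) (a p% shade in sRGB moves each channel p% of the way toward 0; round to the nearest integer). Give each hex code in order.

#31c150 is rgb(49, 193, 80).
20%: (49 − 9.8 = 39.2→39, 193 − 38.6 = 154.4→154, 80 − 16 = 64→64) → #279a40
40%: (49 − 19.6 = 29.4→29, 193 − 77.2 = 115.8→116, 80 − 32 = 48→48) → #1d7430

#279a40, #1d7430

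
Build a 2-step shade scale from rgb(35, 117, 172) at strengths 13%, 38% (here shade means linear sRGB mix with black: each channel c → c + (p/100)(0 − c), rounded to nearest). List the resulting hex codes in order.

13%: (35 − 4.55 = 30.45→30, 117 − 15.21 = 101.79→102, 172 − 22.36 = 149.64→150) → #1e6696
38%: (35 − 13.3 = 21.7→22, 117 − 44.46 = 72.54→73, 172 − 65.36 = 106.64→107) → #16496b

#1e6696, #16496b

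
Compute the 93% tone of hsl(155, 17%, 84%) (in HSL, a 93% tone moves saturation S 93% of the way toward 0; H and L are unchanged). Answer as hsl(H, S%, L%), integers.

hsl(155, 1%, 84%)

S moves 93% from 17 toward 0: 17 − 15.81 = 1.19 → 1.
H and L are unchanged.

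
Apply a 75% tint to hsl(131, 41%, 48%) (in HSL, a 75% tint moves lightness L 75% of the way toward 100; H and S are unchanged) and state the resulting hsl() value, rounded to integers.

L moves 75% from 48 toward 100: 48 + 39 = 87 → 87.
H and S are unchanged.

hsl(131, 41%, 87%)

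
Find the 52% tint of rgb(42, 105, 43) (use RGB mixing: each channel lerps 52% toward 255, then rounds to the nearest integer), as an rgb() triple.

Per channel, c → c + 0.52(255 − c):
  R: 42 + 0.52×(255−42) = 42 + 110.76 = 152.76 → 153
  G: 105 + 0.52×(255−105) = 105 + 78 = 183 → 183
  B: 43 + 110.24 = 153.24 → 153

rgb(153, 183, 153)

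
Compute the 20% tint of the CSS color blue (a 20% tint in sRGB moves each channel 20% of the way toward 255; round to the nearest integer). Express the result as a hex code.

#3333FF

CSS blue is rgb(0, 0, 255).
A 20% tint moves each channel 20% toward 255:
  R: 0 + 51 = 51 → 51
  G: 0 + 0.2×(255−0) = 0 + 51 = 51 → 51
  B: 255 + 0 = 255 → 255
rgb(51, 51, 255) = #3333FF.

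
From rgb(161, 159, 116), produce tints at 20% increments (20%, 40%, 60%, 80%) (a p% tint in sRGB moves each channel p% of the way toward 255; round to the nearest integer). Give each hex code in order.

#B4B290, #C7C5AC, #D9D9C7, #ECECE3

20%: (161 + 18.8 = 179.8→180, 159 + 19.2 = 178.2→178, 116 + 27.8 = 143.8→144) → #B4B290
40%: (161 + 37.6 = 198.6→199, 159 + 38.4 = 197.4→197, 116 + 55.6 = 171.6→172) → #C7C5AC
60%: (161 + 56.4 = 217.4→217, 159 + 57.6 = 216.6→217, 116 + 83.4 = 199.4→199) → #D9D9C7
80%: (161 + 75.2 = 236.2→236, 159 + 76.8 = 235.8→236, 116 + 111.2 = 227.2→227) → #ECECE3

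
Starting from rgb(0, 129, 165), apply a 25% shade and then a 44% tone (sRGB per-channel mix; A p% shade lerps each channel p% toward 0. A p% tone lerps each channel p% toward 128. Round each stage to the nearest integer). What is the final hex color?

#386f7e

Per channel, c → c + 0.25(0 − c):
  R: 0 + 0.25×(0−0) = 0 + 0 = 0 → 0
  G: 129 + 0.25×(0−129) = 129 − 32.25 = 96.75 → 97
  B: 165 + 0.25×(0−165) = 165 − 41.25 = 123.75 → 124
After the shade: rgb(0, 97, 124) = #00617c.
A 44% tone moves each channel 44% toward 128:
  R: 0 + 56.32 = 56.32 → 56
  G: 97 + 0.44×(128−97) = 97 + 13.64 = 110.64 → 111
  B: 124 + 0.44×(128−124) = 124 + 1.76 = 125.76 → 126
rgb(56, 111, 126) = #386f7e.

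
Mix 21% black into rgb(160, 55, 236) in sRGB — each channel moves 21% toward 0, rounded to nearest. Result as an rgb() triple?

rgb(126, 43, 186)

Lerp each channel 21% toward 0:
  R: 160 − 33.6 = 126.4 → 126
  G: 55 + 0.21×(0−55) = 55 − 11.55 = 43.45 → 43
  B: 236 + 0.21×(0−236) = 236 − 49.56 = 186.44 → 186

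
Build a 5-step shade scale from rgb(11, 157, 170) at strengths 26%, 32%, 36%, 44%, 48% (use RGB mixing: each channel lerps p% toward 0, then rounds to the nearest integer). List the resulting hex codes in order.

26%: (11 − 2.86 = 8.14→8, 157 − 40.82 = 116.18→116, 170 − 44.2 = 125.8→126) → #08747E
32%: (11 − 3.52 = 7.48→7, 157 − 50.24 = 106.76→107, 170 − 54.4 = 115.6→116) → #076B74
36%: (11 − 3.96 = 7.04→7, 157 − 56.52 = 100.48→100, 170 − 61.2 = 108.8→109) → #07646D
44%: (11 − 4.84 = 6.16→6, 157 − 69.08 = 87.92→88, 170 − 74.8 = 95.2→95) → #06585F
48%: (11 − 5.28 = 5.72→6, 157 − 75.36 = 81.64→82, 170 − 81.6 = 88.4→88) → #065258

#08747E, #076B74, #07646D, #06585F, #065258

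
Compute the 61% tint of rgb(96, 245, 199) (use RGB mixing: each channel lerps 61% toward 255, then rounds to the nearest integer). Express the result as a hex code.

#C1FBE9

A 61% tint moves each channel 61% toward 255:
  R: 96 + 0.61×(255−96) = 96 + 96.99 = 192.99 → 193
  G: 245 + 0.61×(255−245) = 245 + 6.1 = 251.1 → 251
  B: 199 + 0.61×(255−199) = 199 + 34.16 = 233.16 → 233
rgb(193, 251, 233) = #C1FBE9.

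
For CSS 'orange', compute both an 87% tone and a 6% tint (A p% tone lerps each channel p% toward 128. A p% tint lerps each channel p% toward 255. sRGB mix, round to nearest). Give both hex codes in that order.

CSS orange is rgb(255, 165, 0).
87% tone:
  R: 255 − 110.49 = 144.51 → 145
  G: 165 − 32.19 = 132.81 → 133
  B: 0 + 0.87×(128−0) = 0 + 111.36 = 111.36 → 111
  → #91856f
6% tint:
  R: 255 + 0 = 255 → 255
  G: 165 + 0.06×(255−165) = 165 + 5.4 = 170.4 → 170
  B: 0 + 15.3 = 15.3 → 15
  → #ffaa0f

#91856f, #ffaa0f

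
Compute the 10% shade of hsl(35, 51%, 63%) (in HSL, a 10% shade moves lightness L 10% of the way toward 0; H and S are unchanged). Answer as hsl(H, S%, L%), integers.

L moves 10% from 63 toward 0: 63 − 6.3 = 56.7 → 57.
H and S are unchanged.

hsl(35, 51%, 57%)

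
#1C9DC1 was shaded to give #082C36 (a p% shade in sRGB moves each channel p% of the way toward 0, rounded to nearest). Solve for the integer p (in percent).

72%

#1C9DC1 is rgb(28, 157, 193); #082C36 is rgb(8, 44, 54).
On the B channel (widest range): 54 ≈ 193 + (p/100)(0 − 193), so p ≈ 100×(54 − 193)/(0 − 193) = -13900/-193 = 72.02.
p = 72 reproduces all three channels after rounding.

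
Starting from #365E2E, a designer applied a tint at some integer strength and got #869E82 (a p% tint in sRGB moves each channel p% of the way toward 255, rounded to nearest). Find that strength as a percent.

40%

#365E2E is rgb(54, 94, 46); #869E82 is rgb(134, 158, 130).
On the B channel (widest range): 130 ≈ 46 + (p/100)(255 − 46), so p ≈ 100×(130 − 46)/(255 − 46) = 8400/209 = 40.19.
p = 40 reproduces all three channels after rounding.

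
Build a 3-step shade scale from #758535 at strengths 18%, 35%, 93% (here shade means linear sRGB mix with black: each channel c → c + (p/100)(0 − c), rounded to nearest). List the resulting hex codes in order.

#606d2b, #4c5622, #080904

#758535 is rgb(117, 133, 53).
18%: (117 − 21.06 = 95.94→96, 133 − 23.94 = 109.06→109, 53 − 9.54 = 43.46→43) → #606d2b
35%: (117 − 40.95 = 76.05→76, 133 − 46.55 = 86.45→86, 53 − 18.55 = 34.45→34) → #4c5622
93%: (117 − 108.81 = 8.19→8, 133 − 123.69 = 9.31→9, 53 − 49.29 = 3.71→4) → #080904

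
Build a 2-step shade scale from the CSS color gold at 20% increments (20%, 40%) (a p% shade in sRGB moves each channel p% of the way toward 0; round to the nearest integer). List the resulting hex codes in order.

#CCAC00, #998100

CSS gold is rgb(255, 215, 0).
20%: (255 − 51 = 204→204, 215 − 43 = 172→172, 0→0) → #CCAC00
40%: (255 − 102 = 153→153, 215 − 86 = 129→129, 0→0) → #998100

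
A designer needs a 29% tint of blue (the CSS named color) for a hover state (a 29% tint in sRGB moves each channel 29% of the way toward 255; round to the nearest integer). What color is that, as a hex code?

#4A4AFF

CSS blue is rgb(0, 0, 255).
Lerp each channel 29% toward 255:
  R: 0 + 73.95 = 73.95 → 74
  G: 0 + 73.95 = 73.95 → 74
  B: 255 + 0 = 255 → 255
rgb(74, 74, 255) = #4A4AFF.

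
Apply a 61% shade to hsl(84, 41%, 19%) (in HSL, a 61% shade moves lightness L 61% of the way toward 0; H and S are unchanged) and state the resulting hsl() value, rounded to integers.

hsl(84, 41%, 7%)

L moves 61% from 19 toward 0: 19 − 11.59 = 7.41 → 7.
H and S are unchanged.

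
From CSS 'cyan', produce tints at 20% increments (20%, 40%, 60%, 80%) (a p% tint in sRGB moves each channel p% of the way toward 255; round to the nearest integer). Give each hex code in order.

#33ffff, #66ffff, #99ffff, #ccffff

CSS cyan is rgb(0, 255, 255).
20%: (0 + 51 = 51→51, 255→255, 255→255) → #33ffff
40%: (0 + 102 = 102→102, 255→255, 255→255) → #66ffff
60%: (0 + 153 = 153→153, 255→255, 255→255) → #99ffff
80%: (0 + 204 = 204→204, 255→255, 255→255) → #ccffff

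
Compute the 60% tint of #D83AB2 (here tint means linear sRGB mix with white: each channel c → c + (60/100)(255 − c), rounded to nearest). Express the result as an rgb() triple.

#D83AB2 is rgb(216, 58, 178).
Per channel, c → c + 0.6(255 − c):
  R: 216 + 23.4 = 239.4 → 239
  G: 58 + 118.2 = 176.2 → 176
  B: 178 + 0.6×(255−178) = 178 + 46.2 = 224.2 → 224

rgb(239, 176, 224)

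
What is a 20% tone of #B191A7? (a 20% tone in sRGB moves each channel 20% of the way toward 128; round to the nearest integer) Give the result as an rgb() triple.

#B191A7 is rgb(177, 145, 167).
Lerp each channel 20% toward 128:
  R: 177 + 0.2×(128−177) = 177 − 9.8 = 167.2 → 167
  G: 145 − 3.4 = 141.6 → 142
  B: 167 − 7.8 = 159.2 → 159

rgb(167, 142, 159)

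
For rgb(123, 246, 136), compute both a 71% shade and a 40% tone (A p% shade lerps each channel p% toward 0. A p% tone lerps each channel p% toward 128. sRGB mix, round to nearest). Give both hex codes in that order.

#244727, #7DC785

71% shade:
  R: 123 − 87.33 = 35.67 → 36
  G: 246 + 0.71×(0−246) = 246 − 174.66 = 71.34 → 71
  B: 136 − 96.56 = 39.44 → 39
  → #244727
40% tone:
  R: 123 + 0.4×(128−123) = 123 + 2 = 125 → 125
  G: 246 + 0.4×(128−246) = 246 − 47.2 = 198.8 → 199
  B: 136 − 3.2 = 132.8 → 133
  → #7DC785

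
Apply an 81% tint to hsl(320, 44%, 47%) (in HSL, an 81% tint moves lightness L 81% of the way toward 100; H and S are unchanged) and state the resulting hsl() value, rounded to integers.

hsl(320, 44%, 90%)

L moves 81% from 47 toward 100: 47 + 42.93 = 89.93 → 90.
H and S are unchanged.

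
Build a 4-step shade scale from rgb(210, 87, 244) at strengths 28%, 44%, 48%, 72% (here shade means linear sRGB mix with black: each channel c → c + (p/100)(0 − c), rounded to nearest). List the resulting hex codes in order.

28%: (210 − 58.8 = 151.2→151, 87 − 24.36 = 62.64→63, 244 − 68.32 = 175.68→176) → #973fb0
44%: (210 − 92.4 = 117.6→118, 87 − 38.28 = 48.72→49, 244 − 107.36 = 136.64→137) → #763189
48%: (210 − 100.8 = 109.2→109, 87 − 41.76 = 45.24→45, 244 − 117.12 = 126.88→127) → #6d2d7f
72%: (210 − 151.2 = 58.8→59, 87 − 62.64 = 24.36→24, 244 − 175.68 = 68.32→68) → #3b1844

#973fb0, #763189, #6d2d7f, #3b1844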